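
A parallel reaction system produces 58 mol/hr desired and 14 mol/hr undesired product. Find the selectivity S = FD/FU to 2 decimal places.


S = desired product rate / undesired product rate
S = 58 / 14
S = 4.14


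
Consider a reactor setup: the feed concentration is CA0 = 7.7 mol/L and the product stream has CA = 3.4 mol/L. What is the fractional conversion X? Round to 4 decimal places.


X = (CA0 - CA) / CA0
X = (7.7 - 3.4) / 7.7
X = 4.3 / 7.7
X = 0.5584


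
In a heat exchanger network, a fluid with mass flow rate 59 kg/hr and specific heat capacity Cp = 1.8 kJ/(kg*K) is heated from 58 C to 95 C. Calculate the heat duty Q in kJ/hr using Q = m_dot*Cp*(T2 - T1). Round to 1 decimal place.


Q = m_dot * Cp * (T2 - T1)
Q = 59 * 1.8 * (95 - 58)
Q = 59 * 1.8 * 37
Q = 3929.4 kJ/hr


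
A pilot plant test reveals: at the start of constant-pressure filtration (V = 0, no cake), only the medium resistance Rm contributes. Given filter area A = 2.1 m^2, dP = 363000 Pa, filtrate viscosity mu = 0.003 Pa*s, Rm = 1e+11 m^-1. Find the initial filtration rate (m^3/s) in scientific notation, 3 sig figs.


rate = A * dP / (mu * Rm)
rate = 2.1 * 363000 / (0.003 * 1e+11)
rate = 762300.0 / 3.000e+08
rate = 2.54e-03 m^3/s


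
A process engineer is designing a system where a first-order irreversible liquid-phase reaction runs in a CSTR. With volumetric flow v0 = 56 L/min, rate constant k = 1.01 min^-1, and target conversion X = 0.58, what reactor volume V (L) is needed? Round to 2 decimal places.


V = v0 * X / (k * (1 - X))
V = 56 * 0.58 / (1.01 * (1 - 0.58))
V = 32.48 / (1.01 * 0.42)
V = 32.48 / 0.4242
V = 76.57 L


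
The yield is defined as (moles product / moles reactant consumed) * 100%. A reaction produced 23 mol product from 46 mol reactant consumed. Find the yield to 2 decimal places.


Yield = (moles product / moles consumed) * 100%
Yield = (23 / 46) * 100
Yield = 0.5 * 100
Yield = 50.00%


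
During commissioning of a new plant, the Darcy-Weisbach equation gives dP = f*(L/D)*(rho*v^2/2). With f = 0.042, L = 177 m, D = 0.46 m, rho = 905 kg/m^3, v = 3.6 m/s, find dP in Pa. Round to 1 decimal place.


dP = f * (L/D) * (rho*v^2/2)
dP = 0.042 * (177/0.46) * (905*3.6^2/2)
L/D = 384.7826087
rho*v^2/2 = 905*12.96/2 = 5864.4
dP = 0.042 * 384.7826087 * 5864.4
dP = 94773.8 Pa


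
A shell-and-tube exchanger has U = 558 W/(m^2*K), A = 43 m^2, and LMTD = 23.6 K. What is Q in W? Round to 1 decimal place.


Q = U * A * LMTD
Q = 558 * 43 * 23.6
Q = 566258.4 W


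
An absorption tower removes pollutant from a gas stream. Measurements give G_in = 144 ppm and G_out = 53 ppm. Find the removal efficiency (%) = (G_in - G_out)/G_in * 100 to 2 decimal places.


Efficiency = (G_in - G_out) / G_in * 100%
Efficiency = (144 - 53) / 144 * 100
Efficiency = 91 / 144 * 100
Efficiency = 63.19%


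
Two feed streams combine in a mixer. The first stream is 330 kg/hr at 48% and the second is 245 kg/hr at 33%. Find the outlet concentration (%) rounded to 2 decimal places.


Mass balance on solute: F1*x1 + F2*x2 = F3*x3
F3 = F1 + F2 = 330 + 245 = 575 kg/hr
x3 = (F1*x1 + F2*x2)/F3
x3 = (330*0.48 + 245*0.33) / 575
x3 = 41.61%


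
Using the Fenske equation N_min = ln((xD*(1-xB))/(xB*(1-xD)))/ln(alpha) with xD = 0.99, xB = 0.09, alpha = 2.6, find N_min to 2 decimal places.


N_min = ln((xD*(1-xB))/(xB*(1-xD))) / ln(alpha)
Numerator inside ln: 0.9009 / 0.0009 = 1001.0
ln(1001.0) = 6.908755
ln(alpha) = ln(2.6) = 0.955511
N_min = 6.908755 / 0.955511 = 7.23


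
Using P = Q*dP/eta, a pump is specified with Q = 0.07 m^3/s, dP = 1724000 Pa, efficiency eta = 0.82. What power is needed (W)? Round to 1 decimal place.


P = Q * dP / eta
P = 0.07 * 1724000 / 0.82
P = 120680.0 / 0.82
P = 147170.7 W


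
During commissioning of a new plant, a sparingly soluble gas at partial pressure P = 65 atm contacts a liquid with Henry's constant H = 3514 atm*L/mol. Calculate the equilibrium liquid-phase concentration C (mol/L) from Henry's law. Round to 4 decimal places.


C = P / H
C = 65 / 3514
C = 0.0185 mol/L


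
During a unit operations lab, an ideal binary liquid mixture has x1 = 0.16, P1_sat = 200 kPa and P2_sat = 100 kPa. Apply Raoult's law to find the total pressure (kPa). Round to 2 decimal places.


P = x1*P1_sat + x2*P2_sat
x2 = 1 - x1 = 1 - 0.16 = 0.84
P = 0.16*200 + 0.84*100
P = 32.0 + 84.0
P = 116.00 kPa


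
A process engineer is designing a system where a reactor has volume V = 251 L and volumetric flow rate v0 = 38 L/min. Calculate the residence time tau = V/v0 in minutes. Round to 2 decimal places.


tau = V / v0
tau = 251 / 38
tau = 6.61 min


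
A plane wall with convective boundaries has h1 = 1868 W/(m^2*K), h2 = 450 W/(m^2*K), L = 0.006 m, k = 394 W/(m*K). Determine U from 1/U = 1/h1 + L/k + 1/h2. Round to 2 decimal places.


1/U = 1/h1 + L/k + 1/h2
1/U = 1/1868 + 0.006/394 + 1/450
1/U = 0.0005353319 + 1.52284e-05 + 0.0022222222
1/U = 0.0027727825
U = 360.65 W/(m^2*K)


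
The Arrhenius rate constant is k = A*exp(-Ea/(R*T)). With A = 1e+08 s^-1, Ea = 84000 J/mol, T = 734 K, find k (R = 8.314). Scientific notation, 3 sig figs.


k = A * exp(-Ea/(R*T))
k = 1e+08 * exp(-84000 / (8.314 * 734))
k = 1e+08 * exp(-13.764905)
k = 1.05e+02


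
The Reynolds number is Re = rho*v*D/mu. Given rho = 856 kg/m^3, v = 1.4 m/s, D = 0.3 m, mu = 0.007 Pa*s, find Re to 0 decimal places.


Re = rho * v * D / mu
Re = 856 * 1.4 * 0.3 / 0.007
Re = 359.52 / 0.007
Re = 51360


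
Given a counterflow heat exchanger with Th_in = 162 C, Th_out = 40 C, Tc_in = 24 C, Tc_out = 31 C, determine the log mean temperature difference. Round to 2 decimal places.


dT1 = Th_in - Tc_out = 162 - 31 = 131
dT2 = Th_out - Tc_in = 40 - 24 = 16
LMTD = (dT1 - dT2) / ln(dT1/dT2)
LMTD = (131 - 16) / ln(131/16)
LMTD = 54.69 K


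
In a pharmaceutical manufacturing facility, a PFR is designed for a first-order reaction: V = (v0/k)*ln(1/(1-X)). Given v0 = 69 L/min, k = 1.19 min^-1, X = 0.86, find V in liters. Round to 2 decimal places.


V = (v0/k) * ln(1/(1-X))
V = (69/1.19) * ln(1/(1-0.86))
V = 57.983193 * ln(7.142857)
V = 57.983193 * 1.966113
V = 114.00 L


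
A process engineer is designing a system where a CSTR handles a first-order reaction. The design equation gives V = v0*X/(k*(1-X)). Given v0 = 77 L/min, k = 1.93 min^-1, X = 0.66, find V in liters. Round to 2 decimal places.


V = v0 * X / (k * (1 - X))
V = 77 * 0.66 / (1.93 * (1 - 0.66))
V = 50.82 / (1.93 * 0.34)
V = 50.82 / 0.6562
V = 77.45 L


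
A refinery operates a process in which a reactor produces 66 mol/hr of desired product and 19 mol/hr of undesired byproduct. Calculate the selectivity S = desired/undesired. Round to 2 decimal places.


S = desired product rate / undesired product rate
S = 66 / 19
S = 3.47


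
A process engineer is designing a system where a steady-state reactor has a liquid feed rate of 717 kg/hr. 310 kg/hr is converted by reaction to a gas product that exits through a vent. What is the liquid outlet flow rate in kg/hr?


Steady-state mass balance on the main outlet: F_out = F_in - F_removed
F_out = 717 - 310
F_out = 407 kg/hr


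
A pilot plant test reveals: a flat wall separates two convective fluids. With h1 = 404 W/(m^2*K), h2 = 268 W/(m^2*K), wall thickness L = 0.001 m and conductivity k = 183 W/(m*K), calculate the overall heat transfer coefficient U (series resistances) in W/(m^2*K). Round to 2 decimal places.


1/U = 1/h1 + L/k + 1/h2
1/U = 1/404 + 0.001/183 + 1/268
1/U = 0.0024752475 + 5.4645e-06 + 0.0037313433
1/U = 0.0062120553
U = 160.98 W/(m^2*K)


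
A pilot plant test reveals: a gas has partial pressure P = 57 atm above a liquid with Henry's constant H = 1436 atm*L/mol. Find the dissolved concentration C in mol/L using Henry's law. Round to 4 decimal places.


C = P / H
C = 57 / 1436
C = 0.0397 mol/L


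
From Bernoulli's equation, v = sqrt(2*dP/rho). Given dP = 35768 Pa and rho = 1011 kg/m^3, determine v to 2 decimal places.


v = sqrt(2*dP/rho)
v = sqrt(2*35768/1011)
v = sqrt(70.757666)
v = 8.41 m/s


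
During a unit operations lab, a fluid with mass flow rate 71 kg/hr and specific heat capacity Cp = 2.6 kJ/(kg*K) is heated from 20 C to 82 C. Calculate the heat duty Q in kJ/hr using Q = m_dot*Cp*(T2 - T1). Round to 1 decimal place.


Q = m_dot * Cp * (T2 - T1)
Q = 71 * 2.6 * (82 - 20)
Q = 71 * 2.6 * 62
Q = 11445.2 kJ/hr


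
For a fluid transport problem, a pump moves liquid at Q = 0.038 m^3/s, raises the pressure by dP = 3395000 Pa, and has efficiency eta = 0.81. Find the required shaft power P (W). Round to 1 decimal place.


P = Q * dP / eta
P = 0.038 * 3395000 / 0.81
P = 129010.0 / 0.81
P = 159271.6 W


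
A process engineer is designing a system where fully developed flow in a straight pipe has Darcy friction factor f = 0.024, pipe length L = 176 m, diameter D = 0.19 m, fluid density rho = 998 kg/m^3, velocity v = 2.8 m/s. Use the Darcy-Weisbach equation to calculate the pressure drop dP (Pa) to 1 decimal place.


dP = f * (L/D) * (rho*v^2/2)
dP = 0.024 * (176/0.19) * (998*2.8^2/2)
L/D = 926.31578947
rho*v^2/2 = 998*7.84/2 = 3912.16
dP = 0.024 * 926.31578947 * 3912.16
dP = 86973.5 Pa


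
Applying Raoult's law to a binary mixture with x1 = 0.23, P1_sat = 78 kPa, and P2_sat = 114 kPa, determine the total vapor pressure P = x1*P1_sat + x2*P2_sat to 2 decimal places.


P = x1*P1_sat + x2*P2_sat
x2 = 1 - x1 = 1 - 0.23 = 0.77
P = 0.23*78 + 0.77*114
P = 17.94 + 87.78
P = 105.72 kPa


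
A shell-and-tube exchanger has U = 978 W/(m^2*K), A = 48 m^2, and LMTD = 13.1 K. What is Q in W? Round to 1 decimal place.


Q = U * A * LMTD
Q = 978 * 48 * 13.1
Q = 614966.4 W


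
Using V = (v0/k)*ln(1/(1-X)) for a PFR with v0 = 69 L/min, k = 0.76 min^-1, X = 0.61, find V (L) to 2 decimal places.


V = (v0/k) * ln(1/(1-X))
V = (69/0.76) * ln(1/(1-0.61))
V = 90.789474 * ln(2.564103)
V = 90.789474 * 0.941609
V = 85.49 L


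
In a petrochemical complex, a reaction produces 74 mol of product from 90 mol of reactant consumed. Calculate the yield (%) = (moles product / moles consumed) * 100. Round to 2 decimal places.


Yield = (moles product / moles consumed) * 100%
Yield = (74 / 90) * 100
Yield = 0.8222 * 100
Yield = 82.22%


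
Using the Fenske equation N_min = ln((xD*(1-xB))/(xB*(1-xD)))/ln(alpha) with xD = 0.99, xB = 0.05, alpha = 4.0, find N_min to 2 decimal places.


N_min = ln((xD*(1-xB))/(xB*(1-xD))) / ln(alpha)
Numerator inside ln: 0.9405 / 0.0005 = 1881.0
ln(1881.0) = 7.539559
ln(alpha) = ln(4.0) = 1.386294
N_min = 7.539559 / 1.386294 = 5.44


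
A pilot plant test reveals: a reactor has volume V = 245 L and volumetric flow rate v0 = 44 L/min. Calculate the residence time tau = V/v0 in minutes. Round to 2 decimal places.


tau = V / v0
tau = 245 / 44
tau = 5.57 min


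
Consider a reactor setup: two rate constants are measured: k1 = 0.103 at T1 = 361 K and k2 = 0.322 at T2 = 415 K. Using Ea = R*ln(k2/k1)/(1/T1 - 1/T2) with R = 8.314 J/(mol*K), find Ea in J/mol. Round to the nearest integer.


Ea = R * ln(k2/k1) / (1/T1 - 1/T2)
ln(k2/k1) = ln(0.322/0.103) = 1.1398226
1/T1 - 1/T2 = 1/361 - 1/415 = 0.000360444548
Ea = 8.314 * 1.1398226 / 0.000360444548
Ea = 26291 J/mol


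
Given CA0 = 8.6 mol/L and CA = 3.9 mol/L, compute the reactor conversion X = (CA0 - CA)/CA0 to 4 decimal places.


X = (CA0 - CA) / CA0
X = (8.6 - 3.9) / 8.6
X = 4.7 / 8.6
X = 0.5465


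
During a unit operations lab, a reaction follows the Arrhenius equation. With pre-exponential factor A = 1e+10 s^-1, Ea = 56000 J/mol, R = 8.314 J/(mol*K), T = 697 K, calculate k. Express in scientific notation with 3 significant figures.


k = A * exp(-Ea/(R*T))
k = 1e+10 * exp(-56000 / (8.314 * 697))
k = 1e+10 * exp(-9.66374)
k = 6.35e+05


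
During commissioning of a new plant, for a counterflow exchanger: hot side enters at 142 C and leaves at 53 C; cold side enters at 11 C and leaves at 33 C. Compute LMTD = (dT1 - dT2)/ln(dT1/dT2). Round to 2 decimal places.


dT1 = Th_in - Tc_out = 142 - 33 = 109
dT2 = Th_out - Tc_in = 53 - 11 = 42
LMTD = (dT1 - dT2) / ln(dT1/dT2)
LMTD = (109 - 42) / ln(109/42)
LMTD = 70.25 K


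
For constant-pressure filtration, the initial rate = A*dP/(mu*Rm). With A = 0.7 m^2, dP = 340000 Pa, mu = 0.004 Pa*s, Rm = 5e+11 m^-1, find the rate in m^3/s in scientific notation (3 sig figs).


rate = A * dP / (mu * Rm)
rate = 0.7 * 340000 / (0.004 * 5e+11)
rate = 238000.0 / 2.000e+09
rate = 1.19e-04 m^3/s


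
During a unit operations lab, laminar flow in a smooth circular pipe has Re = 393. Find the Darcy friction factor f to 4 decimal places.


f = 64 / Re
f = 64 / 393
f = 0.1628


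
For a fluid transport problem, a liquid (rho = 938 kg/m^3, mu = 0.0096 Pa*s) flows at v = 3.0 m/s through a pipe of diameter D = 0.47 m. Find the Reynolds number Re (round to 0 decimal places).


Re = rho * v * D / mu
Re = 938 * 3.0 * 0.47 / 0.0096
Re = 1322.58 / 0.0096
Re = 137769


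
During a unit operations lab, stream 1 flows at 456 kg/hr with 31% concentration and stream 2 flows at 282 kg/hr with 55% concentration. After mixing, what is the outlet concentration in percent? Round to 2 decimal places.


Mass balance on solute: F1*x1 + F2*x2 = F3*x3
F3 = F1 + F2 = 456 + 282 = 738 kg/hr
x3 = (F1*x1 + F2*x2)/F3
x3 = (456*0.31 + 282*0.55) / 738
x3 = 40.17%


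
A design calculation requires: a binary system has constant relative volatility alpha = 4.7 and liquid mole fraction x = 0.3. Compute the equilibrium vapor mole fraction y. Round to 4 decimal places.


y = alpha*x / (1 + (alpha-1)*x)
y = 4.7*0.3 / (1 + (4.7-1)*0.3)
y = 1.41 / (1 + 1.11)
y = 1.41 / 2.11
y = 0.6682


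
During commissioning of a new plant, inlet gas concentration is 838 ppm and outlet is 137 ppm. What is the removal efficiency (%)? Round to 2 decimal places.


Efficiency = (G_in - G_out) / G_in * 100%
Efficiency = (838 - 137) / 838 * 100
Efficiency = 701 / 838 * 100
Efficiency = 83.65%


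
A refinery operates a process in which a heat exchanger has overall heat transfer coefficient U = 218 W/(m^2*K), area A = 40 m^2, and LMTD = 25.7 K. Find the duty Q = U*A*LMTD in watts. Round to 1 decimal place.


Q = U * A * LMTD
Q = 218 * 40 * 25.7
Q = 224104.0 W


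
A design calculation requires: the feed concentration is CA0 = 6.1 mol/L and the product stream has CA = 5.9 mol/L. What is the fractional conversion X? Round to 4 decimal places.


X = (CA0 - CA) / CA0
X = (6.1 - 5.9) / 6.1
X = 0.2 / 6.1
X = 0.0328


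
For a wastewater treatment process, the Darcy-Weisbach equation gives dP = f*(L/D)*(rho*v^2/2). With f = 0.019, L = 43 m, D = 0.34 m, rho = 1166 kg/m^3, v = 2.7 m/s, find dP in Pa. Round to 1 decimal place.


dP = f * (L/D) * (rho*v^2/2)
dP = 0.019 * (43/0.34) * (1166*2.7^2/2)
L/D = 126.47058824
rho*v^2/2 = 1166*7.29/2 = 4250.07
dP = 0.019 * 126.47058824 * 4250.07
dP = 10212.7 Pa


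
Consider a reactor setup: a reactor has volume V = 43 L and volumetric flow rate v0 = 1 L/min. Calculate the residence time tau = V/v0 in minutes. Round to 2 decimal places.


tau = V / v0
tau = 43 / 1
tau = 43.00 min


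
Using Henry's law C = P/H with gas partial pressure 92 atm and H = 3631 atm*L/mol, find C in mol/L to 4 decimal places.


C = P / H
C = 92 / 3631
C = 0.0253 mol/L


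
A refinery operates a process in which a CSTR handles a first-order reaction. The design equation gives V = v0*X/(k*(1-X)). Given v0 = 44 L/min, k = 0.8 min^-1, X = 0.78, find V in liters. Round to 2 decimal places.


V = v0 * X / (k * (1 - X))
V = 44 * 0.78 / (0.8 * (1 - 0.78))
V = 34.32 / (0.8 * 0.22)
V = 34.32 / 0.176
V = 195.00 L


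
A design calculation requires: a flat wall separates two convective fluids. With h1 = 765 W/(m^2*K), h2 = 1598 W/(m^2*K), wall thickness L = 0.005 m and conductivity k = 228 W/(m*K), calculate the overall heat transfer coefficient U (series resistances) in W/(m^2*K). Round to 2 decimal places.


1/U = 1/h1 + L/k + 1/h2
1/U = 1/765 + 0.005/228 + 1/1598
1/U = 0.0013071895 + 2.19298e-05 + 0.0006257822
1/U = 0.0019549015
U = 511.53 W/(m^2*K)


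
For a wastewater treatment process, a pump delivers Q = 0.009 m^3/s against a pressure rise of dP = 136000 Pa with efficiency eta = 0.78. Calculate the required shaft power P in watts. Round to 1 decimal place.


P = Q * dP / eta
P = 0.009 * 136000 / 0.78
P = 1224.0 / 0.78
P = 1569.2 W


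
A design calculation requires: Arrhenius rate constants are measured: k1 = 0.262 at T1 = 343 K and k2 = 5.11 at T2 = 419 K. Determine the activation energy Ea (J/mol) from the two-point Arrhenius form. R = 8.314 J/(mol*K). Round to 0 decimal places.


Ea = R * ln(k2/k1) / (1/T1 - 1/T2)
ln(k2/k1) = ln(5.11/0.262) = 2.9706102
1/T1 - 1/T2 = 1/343 - 1/419 = 0.00052881705
Ea = 8.314 * 2.9706102 / 0.00052881705
Ea = 46704 J/mol


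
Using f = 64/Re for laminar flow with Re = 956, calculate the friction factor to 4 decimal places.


f = 64 / Re
f = 64 / 956
f = 0.0669


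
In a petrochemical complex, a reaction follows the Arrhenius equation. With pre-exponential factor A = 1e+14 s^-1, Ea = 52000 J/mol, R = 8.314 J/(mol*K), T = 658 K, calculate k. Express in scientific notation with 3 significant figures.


k = A * exp(-Ea/(R*T))
k = 1e+14 * exp(-52000 / (8.314 * 658))
k = 1e+14 * exp(-9.505335)
k = 7.45e+09


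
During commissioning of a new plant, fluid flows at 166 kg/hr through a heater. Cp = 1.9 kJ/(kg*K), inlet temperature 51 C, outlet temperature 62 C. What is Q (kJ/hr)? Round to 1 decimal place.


Q = m_dot * Cp * (T2 - T1)
Q = 166 * 1.9 * (62 - 51)
Q = 166 * 1.9 * 11
Q = 3469.4 kJ/hr


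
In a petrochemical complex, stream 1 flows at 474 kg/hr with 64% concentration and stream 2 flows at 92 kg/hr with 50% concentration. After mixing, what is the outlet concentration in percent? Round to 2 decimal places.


Mass balance on solute: F1*x1 + F2*x2 = F3*x3
F3 = F1 + F2 = 474 + 92 = 566 kg/hr
x3 = (F1*x1 + F2*x2)/F3
x3 = (474*0.64 + 92*0.5) / 566
x3 = 61.72%


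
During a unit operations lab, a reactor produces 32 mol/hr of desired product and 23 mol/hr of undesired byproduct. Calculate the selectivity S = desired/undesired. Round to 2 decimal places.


S = desired product rate / undesired product rate
S = 32 / 23
S = 1.39


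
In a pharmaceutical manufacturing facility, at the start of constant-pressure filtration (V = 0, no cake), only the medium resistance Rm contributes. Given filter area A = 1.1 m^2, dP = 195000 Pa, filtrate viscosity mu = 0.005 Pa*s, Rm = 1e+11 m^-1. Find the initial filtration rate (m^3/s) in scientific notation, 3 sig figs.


rate = A * dP / (mu * Rm)
rate = 1.1 * 195000 / (0.005 * 1e+11)
rate = 214500.0 / 5.000e+08
rate = 4.29e-04 m^3/s


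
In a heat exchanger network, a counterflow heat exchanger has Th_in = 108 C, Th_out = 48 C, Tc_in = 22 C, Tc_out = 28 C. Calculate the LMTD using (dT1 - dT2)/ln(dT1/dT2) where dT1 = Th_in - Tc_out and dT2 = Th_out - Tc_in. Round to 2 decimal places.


dT1 = Th_in - Tc_out = 108 - 28 = 80
dT2 = Th_out - Tc_in = 48 - 22 = 26
LMTD = (dT1 - dT2) / ln(dT1/dT2)
LMTD = (80 - 26) / ln(80/26)
LMTD = 48.05 K


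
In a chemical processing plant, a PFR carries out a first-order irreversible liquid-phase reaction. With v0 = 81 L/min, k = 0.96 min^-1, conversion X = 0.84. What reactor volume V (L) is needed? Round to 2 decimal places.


V = (v0/k) * ln(1/(1-X))
V = (81/0.96) * ln(1/(1-0.84))
V = 84.375 * ln(6.25)
V = 84.375 * 1.832581
V = 154.62 L


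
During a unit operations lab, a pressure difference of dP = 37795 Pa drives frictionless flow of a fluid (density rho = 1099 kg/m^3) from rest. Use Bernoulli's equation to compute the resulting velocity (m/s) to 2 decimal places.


v = sqrt(2*dP/rho)
v = sqrt(2*37795/1099)
v = sqrt(68.78071)
v = 8.29 m/s


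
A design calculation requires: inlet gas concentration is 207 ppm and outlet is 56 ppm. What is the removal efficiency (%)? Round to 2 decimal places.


Efficiency = (G_in - G_out) / G_in * 100%
Efficiency = (207 - 56) / 207 * 100
Efficiency = 151 / 207 * 100
Efficiency = 72.95%


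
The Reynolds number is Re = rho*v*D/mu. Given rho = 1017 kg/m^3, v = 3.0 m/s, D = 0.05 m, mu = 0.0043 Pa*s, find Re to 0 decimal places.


Re = rho * v * D / mu
Re = 1017 * 3.0 * 0.05 / 0.0043
Re = 152.55 / 0.0043
Re = 35477


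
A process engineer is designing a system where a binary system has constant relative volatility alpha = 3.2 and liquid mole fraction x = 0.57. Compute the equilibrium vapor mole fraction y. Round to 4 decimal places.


y = alpha*x / (1 + (alpha-1)*x)
y = 3.2*0.57 / (1 + (3.2-1)*0.57)
y = 1.824 / (1 + 1.254)
y = 1.824 / 2.254
y = 0.8092


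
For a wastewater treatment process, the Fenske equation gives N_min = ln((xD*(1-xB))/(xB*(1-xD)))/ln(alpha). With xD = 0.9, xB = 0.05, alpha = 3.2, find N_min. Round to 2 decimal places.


N_min = ln((xD*(1-xB))/(xB*(1-xD))) / ln(alpha)
Numerator inside ln: 0.855 / 0.005 = 171.0
ln(171.0) = 5.141664
ln(alpha) = ln(3.2) = 1.163151
N_min = 5.141664 / 1.163151 = 4.42


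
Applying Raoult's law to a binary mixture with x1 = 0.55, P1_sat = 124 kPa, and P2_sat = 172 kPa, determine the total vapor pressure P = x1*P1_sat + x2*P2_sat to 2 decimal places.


P = x1*P1_sat + x2*P2_sat
x2 = 1 - x1 = 1 - 0.55 = 0.45
P = 0.55*124 + 0.45*172
P = 68.2 + 77.4
P = 145.60 kPa


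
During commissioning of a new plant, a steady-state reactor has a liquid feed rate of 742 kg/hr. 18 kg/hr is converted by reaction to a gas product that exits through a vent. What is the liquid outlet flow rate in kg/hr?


Steady-state mass balance on the main outlet: F_out = F_in - F_removed
F_out = 742 - 18
F_out = 724 kg/hr


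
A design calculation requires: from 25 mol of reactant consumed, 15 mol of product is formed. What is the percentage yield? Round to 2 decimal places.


Yield = (moles product / moles consumed) * 100%
Yield = (15 / 25) * 100
Yield = 0.6 * 100
Yield = 60.00%


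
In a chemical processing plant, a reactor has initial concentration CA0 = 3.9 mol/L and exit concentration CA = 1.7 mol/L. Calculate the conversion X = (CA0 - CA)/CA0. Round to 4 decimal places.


X = (CA0 - CA) / CA0
X = (3.9 - 1.7) / 3.9
X = 2.2 / 3.9
X = 0.5641


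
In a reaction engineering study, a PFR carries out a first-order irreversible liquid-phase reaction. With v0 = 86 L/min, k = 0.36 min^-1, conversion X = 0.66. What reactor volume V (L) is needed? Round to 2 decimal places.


V = (v0/k) * ln(1/(1-X))
V = (86/0.36) * ln(1/(1-0.66))
V = 238.888889 * ln(2.941176)
V = 238.888889 * 1.07881
V = 257.72 L


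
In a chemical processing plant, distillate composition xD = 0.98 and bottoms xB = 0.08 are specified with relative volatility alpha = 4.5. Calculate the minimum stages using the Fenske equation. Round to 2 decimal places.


N_min = ln((xD*(1-xB))/(xB*(1-xD))) / ln(alpha)
Numerator inside ln: 0.9016 / 0.0016 = 563.5
ln(563.5) = 6.334167
ln(alpha) = ln(4.5) = 1.504077
N_min = 6.334167 / 1.504077 = 4.21


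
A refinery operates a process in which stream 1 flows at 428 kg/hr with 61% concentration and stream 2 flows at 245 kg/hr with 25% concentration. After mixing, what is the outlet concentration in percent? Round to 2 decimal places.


Mass balance on solute: F1*x1 + F2*x2 = F3*x3
F3 = F1 + F2 = 428 + 245 = 673 kg/hr
x3 = (F1*x1 + F2*x2)/F3
x3 = (428*0.61 + 245*0.25) / 673
x3 = 47.89%


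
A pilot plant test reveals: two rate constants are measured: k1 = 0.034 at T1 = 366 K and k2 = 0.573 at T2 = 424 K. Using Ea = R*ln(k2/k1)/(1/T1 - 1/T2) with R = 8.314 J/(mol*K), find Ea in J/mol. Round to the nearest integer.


Ea = R * ln(k2/k1) / (1/T1 - 1/T2)
ln(k2/k1) = ln(0.573/0.034) = 2.8245252
1/T1 - 1/T2 = 1/366 - 1/424 = 0.000373749871
Ea = 8.314 * 2.8245252 / 0.000373749871
Ea = 62831 J/mol


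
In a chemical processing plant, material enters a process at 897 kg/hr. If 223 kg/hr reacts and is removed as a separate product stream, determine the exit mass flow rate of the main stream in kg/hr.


Steady-state mass balance on the main outlet: F_out = F_in - F_removed
F_out = 897 - 223
F_out = 674 kg/hr


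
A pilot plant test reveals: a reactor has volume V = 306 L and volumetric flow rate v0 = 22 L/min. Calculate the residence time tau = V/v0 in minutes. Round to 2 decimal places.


tau = V / v0
tau = 306 / 22
tau = 13.91 min


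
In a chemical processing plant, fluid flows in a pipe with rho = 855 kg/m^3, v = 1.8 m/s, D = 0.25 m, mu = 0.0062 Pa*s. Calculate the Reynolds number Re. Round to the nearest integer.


Re = rho * v * D / mu
Re = 855 * 1.8 * 0.25 / 0.0062
Re = 384.75 / 0.0062
Re = 62056


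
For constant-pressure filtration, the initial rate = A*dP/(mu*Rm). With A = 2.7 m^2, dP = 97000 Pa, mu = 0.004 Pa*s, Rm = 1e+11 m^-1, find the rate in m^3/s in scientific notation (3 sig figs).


rate = A * dP / (mu * Rm)
rate = 2.7 * 97000 / (0.004 * 1e+11)
rate = 261900.0 / 4.000e+08
rate = 6.55e-04 m^3/s


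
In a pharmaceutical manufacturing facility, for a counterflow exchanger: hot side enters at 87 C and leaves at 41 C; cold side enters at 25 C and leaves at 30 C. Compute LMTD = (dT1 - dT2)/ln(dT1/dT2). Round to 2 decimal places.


dT1 = Th_in - Tc_out = 87 - 30 = 57
dT2 = Th_out - Tc_in = 41 - 25 = 16
LMTD = (dT1 - dT2) / ln(dT1/dT2)
LMTD = (57 - 16) / ln(57/16)
LMTD = 32.27 K


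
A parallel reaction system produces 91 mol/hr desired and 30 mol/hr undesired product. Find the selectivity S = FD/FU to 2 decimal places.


S = desired product rate / undesired product rate
S = 91 / 30
S = 3.03


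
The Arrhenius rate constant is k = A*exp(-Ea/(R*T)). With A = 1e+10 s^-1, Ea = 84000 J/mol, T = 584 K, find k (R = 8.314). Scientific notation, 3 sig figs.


k = A * exp(-Ea/(R*T))
k = 1e+10 * exp(-84000 / (8.314 * 584))
k = 1e+10 * exp(-17.300411)
k = 3.07e+02


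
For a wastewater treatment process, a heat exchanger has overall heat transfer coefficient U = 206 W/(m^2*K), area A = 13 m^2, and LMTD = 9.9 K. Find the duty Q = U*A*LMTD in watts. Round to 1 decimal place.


Q = U * A * LMTD
Q = 206 * 13 * 9.9
Q = 26512.2 W


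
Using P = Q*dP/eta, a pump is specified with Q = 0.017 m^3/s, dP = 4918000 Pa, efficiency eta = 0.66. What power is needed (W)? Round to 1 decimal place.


P = Q * dP / eta
P = 0.017 * 4918000 / 0.66
P = 83606.0 / 0.66
P = 126675.8 W


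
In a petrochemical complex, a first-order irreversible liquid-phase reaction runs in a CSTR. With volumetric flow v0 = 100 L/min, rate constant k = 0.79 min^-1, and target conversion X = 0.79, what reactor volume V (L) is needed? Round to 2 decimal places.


V = v0 * X / (k * (1 - X))
V = 100 * 0.79 / (0.79 * (1 - 0.79))
V = 79.0 / (0.79 * 0.21)
V = 79.0 / 0.1659
V = 476.19 L


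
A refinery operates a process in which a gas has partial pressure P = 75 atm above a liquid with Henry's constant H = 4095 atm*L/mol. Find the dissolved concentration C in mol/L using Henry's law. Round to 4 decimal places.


C = P / H
C = 75 / 4095
C = 0.0183 mol/L


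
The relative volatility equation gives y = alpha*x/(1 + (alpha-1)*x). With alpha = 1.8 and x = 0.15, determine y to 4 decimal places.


y = alpha*x / (1 + (alpha-1)*x)
y = 1.8*0.15 / (1 + (1.8-1)*0.15)
y = 0.27 / (1 + 0.12)
y = 0.27 / 1.12
y = 0.2411


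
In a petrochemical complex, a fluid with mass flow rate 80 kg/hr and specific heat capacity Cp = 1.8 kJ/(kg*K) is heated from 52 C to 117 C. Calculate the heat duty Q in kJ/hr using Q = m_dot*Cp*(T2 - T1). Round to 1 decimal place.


Q = m_dot * Cp * (T2 - T1)
Q = 80 * 1.8 * (117 - 52)
Q = 80 * 1.8 * 65
Q = 9360.0 kJ/hr


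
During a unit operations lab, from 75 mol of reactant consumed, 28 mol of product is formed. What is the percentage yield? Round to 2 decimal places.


Yield = (moles product / moles consumed) * 100%
Yield = (28 / 75) * 100
Yield = 0.3733 * 100
Yield = 37.33%


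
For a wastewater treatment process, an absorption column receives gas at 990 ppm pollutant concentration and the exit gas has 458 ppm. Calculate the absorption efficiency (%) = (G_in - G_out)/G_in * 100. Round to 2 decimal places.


Efficiency = (G_in - G_out) / G_in * 100%
Efficiency = (990 - 458) / 990 * 100
Efficiency = 532 / 990 * 100
Efficiency = 53.74%


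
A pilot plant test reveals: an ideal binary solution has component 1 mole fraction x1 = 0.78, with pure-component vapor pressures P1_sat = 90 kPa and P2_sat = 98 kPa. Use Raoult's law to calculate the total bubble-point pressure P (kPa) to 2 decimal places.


P = x1*P1_sat + x2*P2_sat
x2 = 1 - x1 = 1 - 0.78 = 0.22
P = 0.78*90 + 0.22*98
P = 70.2 + 21.56
P = 91.76 kPa


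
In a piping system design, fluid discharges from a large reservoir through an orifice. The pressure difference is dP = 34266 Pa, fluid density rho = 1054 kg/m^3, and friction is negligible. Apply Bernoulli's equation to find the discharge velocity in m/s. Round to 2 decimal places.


v = sqrt(2*dP/rho)
v = sqrt(2*34266/1054)
v = sqrt(65.020873)
v = 8.06 m/s


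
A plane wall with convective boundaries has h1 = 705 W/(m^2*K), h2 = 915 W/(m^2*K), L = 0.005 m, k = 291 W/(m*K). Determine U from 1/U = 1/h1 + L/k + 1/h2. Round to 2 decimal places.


1/U = 1/h1 + L/k + 1/h2
1/U = 1/705 + 0.005/291 + 1/915
1/U = 0.0014184397 + 1.71821e-05 + 0.0010928962
1/U = 0.002528518
U = 395.49 W/(m^2*K)


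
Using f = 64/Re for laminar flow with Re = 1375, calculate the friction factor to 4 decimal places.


f = 64 / Re
f = 64 / 1375
f = 0.0465


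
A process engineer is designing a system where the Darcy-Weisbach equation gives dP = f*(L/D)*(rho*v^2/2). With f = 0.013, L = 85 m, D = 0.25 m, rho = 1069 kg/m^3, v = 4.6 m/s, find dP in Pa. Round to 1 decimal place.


dP = f * (L/D) * (rho*v^2/2)
dP = 0.013 * (85/0.25) * (1069*4.6^2/2)
L/D = 340.0
rho*v^2/2 = 1069*21.16/2 = 11310.02
dP = 0.013 * 340.0 * 11310.02
dP = 49990.3 Pa


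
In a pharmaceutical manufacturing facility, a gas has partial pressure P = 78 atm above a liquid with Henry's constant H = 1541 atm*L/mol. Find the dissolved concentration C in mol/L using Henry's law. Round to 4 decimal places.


C = P / H
C = 78 / 1541
C = 0.0506 mol/L


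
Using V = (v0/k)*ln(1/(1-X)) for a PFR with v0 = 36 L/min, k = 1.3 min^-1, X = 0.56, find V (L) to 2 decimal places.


V = (v0/k) * ln(1/(1-X))
V = (36/1.3) * ln(1/(1-0.56))
V = 27.692308 * ln(2.272727)
V = 27.692308 * 0.82098
V = 22.73 L


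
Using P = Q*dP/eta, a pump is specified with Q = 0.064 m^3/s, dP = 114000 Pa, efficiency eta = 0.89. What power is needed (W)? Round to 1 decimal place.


P = Q * dP / eta
P = 0.064 * 114000 / 0.89
P = 7296.0 / 0.89
P = 8197.8 W


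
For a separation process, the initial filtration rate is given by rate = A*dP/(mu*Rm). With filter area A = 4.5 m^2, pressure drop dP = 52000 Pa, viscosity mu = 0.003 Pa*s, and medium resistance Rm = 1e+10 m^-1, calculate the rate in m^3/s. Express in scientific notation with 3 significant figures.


rate = A * dP / (mu * Rm)
rate = 4.5 * 52000 / (0.003 * 1e+10)
rate = 234000.0 / 3.000e+07
rate = 7.80e-03 m^3/s


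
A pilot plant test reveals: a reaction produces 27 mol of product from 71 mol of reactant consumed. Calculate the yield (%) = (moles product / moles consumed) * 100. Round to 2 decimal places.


Yield = (moles product / moles consumed) * 100%
Yield = (27 / 71) * 100
Yield = 0.3803 * 100
Yield = 38.03%


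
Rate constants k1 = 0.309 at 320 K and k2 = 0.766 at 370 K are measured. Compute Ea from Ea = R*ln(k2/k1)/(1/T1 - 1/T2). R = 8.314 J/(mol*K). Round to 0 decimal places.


Ea = R * ln(k2/k1) / (1/T1 - 1/T2)
ln(k2/k1) = ln(0.766/0.309) = 0.9078409
1/T1 - 1/T2 = 1/320 - 1/370 = 0.000422297297
Ea = 8.314 * 0.9078409 / 0.000422297297
Ea = 17873 J/mol


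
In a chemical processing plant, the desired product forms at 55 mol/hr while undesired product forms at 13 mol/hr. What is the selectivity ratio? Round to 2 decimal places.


S = desired product rate / undesired product rate
S = 55 / 13
S = 4.23


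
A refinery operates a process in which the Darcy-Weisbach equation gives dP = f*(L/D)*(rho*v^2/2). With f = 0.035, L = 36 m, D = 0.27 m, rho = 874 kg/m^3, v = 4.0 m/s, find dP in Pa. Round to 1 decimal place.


dP = f * (L/D) * (rho*v^2/2)
dP = 0.035 * (36/0.27) * (874*4.0^2/2)
L/D = 133.33333333
rho*v^2/2 = 874*16.0/2 = 6992.0
dP = 0.035 * 133.33333333 * 6992.0
dP = 32629.3 Pa


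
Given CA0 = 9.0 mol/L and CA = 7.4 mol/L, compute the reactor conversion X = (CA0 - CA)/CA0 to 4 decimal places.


X = (CA0 - CA) / CA0
X = (9.0 - 7.4) / 9.0
X = 1.6 / 9.0
X = 0.1778


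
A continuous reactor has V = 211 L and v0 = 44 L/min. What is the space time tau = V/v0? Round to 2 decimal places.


tau = V / v0
tau = 211 / 44
tau = 4.80 min


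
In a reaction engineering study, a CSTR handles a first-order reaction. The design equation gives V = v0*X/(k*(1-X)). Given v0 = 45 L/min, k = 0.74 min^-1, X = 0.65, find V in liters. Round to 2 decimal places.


V = v0 * X / (k * (1 - X))
V = 45 * 0.65 / (0.74 * (1 - 0.65))
V = 29.25 / (0.74 * 0.35)
V = 29.25 / 0.259
V = 112.93 L


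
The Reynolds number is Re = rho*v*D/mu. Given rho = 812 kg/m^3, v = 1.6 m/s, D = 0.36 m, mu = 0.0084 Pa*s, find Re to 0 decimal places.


Re = rho * v * D / mu
Re = 812 * 1.6 * 0.36 / 0.0084
Re = 467.712 / 0.0084
Re = 55680


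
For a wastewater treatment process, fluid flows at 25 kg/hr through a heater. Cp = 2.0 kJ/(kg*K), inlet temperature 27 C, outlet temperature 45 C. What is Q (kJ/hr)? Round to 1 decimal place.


Q = m_dot * Cp * (T2 - T1)
Q = 25 * 2.0 * (45 - 27)
Q = 25 * 2.0 * 18
Q = 900.0 kJ/hr


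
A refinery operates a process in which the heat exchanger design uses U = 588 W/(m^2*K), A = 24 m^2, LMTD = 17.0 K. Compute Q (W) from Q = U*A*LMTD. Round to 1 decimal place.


Q = U * A * LMTD
Q = 588 * 24 * 17.0
Q = 239904.0 W


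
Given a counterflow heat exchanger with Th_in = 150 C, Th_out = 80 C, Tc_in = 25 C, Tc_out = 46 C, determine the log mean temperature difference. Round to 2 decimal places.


dT1 = Th_in - Tc_out = 150 - 46 = 104
dT2 = Th_out - Tc_in = 80 - 25 = 55
LMTD = (dT1 - dT2) / ln(dT1/dT2)
LMTD = (104 - 55) / ln(104/55)
LMTD = 76.92 K


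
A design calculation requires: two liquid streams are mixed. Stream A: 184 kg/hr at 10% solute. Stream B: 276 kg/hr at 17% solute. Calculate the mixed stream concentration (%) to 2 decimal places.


Mass balance on solute: F1*x1 + F2*x2 = F3*x3
F3 = F1 + F2 = 184 + 276 = 460 kg/hr
x3 = (F1*x1 + F2*x2)/F3
x3 = (184*0.1 + 276*0.17) / 460
x3 = 14.20%


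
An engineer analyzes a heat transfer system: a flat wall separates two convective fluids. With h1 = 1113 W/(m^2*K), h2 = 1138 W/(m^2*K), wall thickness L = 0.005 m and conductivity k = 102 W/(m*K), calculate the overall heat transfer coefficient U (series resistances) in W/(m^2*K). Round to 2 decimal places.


1/U = 1/h1 + L/k + 1/h2
1/U = 1/1113 + 0.005/102 + 1/1138
1/U = 0.0008984726 + 4.90196e-05 + 0.0008787346
1/U = 0.0018262268
U = 547.58 W/(m^2*K)


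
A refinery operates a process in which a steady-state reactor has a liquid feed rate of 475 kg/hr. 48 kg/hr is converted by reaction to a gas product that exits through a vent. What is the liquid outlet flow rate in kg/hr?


Steady-state mass balance on the main outlet: F_out = F_in - F_removed
F_out = 475 - 48
F_out = 427 kg/hr


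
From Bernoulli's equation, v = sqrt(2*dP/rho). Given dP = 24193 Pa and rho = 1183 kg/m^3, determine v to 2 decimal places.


v = sqrt(2*dP/rho)
v = sqrt(2*24193/1183)
v = sqrt(40.901099)
v = 6.40 m/s


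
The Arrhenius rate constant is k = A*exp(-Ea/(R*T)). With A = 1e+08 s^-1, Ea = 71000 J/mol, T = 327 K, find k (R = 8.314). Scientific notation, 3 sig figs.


k = A * exp(-Ea/(R*T))
k = 1e+08 * exp(-71000 / (8.314 * 327))
k = 1e+08 * exp(-26.115634)
k = 4.55e-04


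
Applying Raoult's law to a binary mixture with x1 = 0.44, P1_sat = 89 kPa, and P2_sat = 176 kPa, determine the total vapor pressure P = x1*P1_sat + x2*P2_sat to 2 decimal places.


P = x1*P1_sat + x2*P2_sat
x2 = 1 - x1 = 1 - 0.44 = 0.56
P = 0.44*89 + 0.56*176
P = 39.16 + 98.56
P = 137.72 kPa


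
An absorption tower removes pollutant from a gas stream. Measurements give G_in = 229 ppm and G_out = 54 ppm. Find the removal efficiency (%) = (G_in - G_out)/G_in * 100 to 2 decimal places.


Efficiency = (G_in - G_out) / G_in * 100%
Efficiency = (229 - 54) / 229 * 100
Efficiency = 175 / 229 * 100
Efficiency = 76.42%


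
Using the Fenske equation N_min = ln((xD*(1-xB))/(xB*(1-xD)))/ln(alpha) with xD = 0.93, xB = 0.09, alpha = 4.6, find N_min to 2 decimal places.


N_min = ln((xD*(1-xB))/(xB*(1-xD))) / ln(alpha)
Numerator inside ln: 0.8463 / 0.0063 = 134.333333
ln(134.333333) = 4.900324
ln(alpha) = ln(4.6) = 1.526056
N_min = 4.900324 / 1.526056 = 3.21


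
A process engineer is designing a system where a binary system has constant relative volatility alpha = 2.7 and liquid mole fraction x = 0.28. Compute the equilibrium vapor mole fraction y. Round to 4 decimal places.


y = alpha*x / (1 + (alpha-1)*x)
y = 2.7*0.28 / (1 + (2.7-1)*0.28)
y = 0.756 / (1 + 0.476)
y = 0.756 / 1.476
y = 0.5122


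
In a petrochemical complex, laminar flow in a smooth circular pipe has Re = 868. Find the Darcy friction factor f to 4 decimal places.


f = 64 / Re
f = 64 / 868
f = 0.0737


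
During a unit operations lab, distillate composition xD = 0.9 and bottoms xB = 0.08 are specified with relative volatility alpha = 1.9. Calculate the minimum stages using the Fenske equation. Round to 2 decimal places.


N_min = ln((xD*(1-xB))/(xB*(1-xD))) / ln(alpha)
Numerator inside ln: 0.828 / 0.008 = 103.5
ln(103.5) = 4.639572
ln(alpha) = ln(1.9) = 0.641854
N_min = 4.639572 / 0.641854 = 7.23


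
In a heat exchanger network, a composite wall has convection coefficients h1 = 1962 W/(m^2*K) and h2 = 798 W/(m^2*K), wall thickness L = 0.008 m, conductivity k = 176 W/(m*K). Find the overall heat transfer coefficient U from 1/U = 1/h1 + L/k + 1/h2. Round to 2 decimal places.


1/U = 1/h1 + L/k + 1/h2
1/U = 1/1962 + 0.008/176 + 1/798
1/U = 0.000509684 + 4.54545e-05 + 0.0012531328
1/U = 0.0018082713
U = 553.01 W/(m^2*K)


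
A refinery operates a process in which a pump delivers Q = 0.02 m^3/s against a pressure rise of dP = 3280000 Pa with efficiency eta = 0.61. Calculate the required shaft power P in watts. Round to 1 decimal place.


P = Q * dP / eta
P = 0.02 * 3280000 / 0.61
P = 65600.0 / 0.61
P = 107541.0 W


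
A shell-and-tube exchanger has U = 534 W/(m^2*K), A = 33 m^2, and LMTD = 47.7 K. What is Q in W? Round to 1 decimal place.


Q = U * A * LMTD
Q = 534 * 33 * 47.7
Q = 840569.4 W


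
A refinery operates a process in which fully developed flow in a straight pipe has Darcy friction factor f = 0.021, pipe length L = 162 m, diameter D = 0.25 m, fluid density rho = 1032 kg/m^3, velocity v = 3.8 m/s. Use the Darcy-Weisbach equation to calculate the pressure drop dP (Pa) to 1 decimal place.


dP = f * (L/D) * (rho*v^2/2)
dP = 0.021 * (162/0.25) * (1032*3.8^2/2)
L/D = 648.0
rho*v^2/2 = 1032*14.44/2 = 7451.04
dP = 0.021 * 648.0 * 7451.04
dP = 101393.8 Pa


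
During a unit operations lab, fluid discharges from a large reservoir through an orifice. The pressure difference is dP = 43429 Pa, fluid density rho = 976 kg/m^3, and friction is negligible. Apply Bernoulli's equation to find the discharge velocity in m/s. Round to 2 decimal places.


v = sqrt(2*dP/rho)
v = sqrt(2*43429/976)
v = sqrt(88.993852)
v = 9.43 m/s


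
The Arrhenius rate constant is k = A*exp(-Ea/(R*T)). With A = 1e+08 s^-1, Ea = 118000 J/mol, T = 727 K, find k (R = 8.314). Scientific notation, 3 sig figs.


k = A * exp(-Ea/(R*T))
k = 1e+08 * exp(-118000 / (8.314 * 727))
k = 1e+08 * exp(-19.522596)
k = 3.32e-01


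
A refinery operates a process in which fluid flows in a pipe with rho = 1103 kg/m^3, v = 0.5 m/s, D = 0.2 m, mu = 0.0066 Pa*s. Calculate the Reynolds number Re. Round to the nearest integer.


Re = rho * v * D / mu
Re = 1103 * 0.5 * 0.2 / 0.0066
Re = 110.3 / 0.0066
Re = 16712
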